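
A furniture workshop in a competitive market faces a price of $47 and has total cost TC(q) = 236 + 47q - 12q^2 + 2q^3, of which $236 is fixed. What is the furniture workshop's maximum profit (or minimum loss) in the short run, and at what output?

AVC = 47 - 12q + 2q^2; min AVC = $29 at q = 3. Since P = $47 ≥ min AVC, the firm produces.
With MC = 47 - 24q + 6q^2, P = MC on the upward-sloping part at q* = 4.
TR = 47·4 = 188. TC = 236 + 124 = 360. Profit = 188 − 360 = -$172.
That loss of $172 beats the $236 the firm would lose by shutting down; producing recovers $64 of fixed cost.

Profit = -$172 at q = 4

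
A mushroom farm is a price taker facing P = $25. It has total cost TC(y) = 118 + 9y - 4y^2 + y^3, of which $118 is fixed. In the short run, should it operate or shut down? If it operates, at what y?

Produce at y = 4

Strip out fixed cost: VC = 9y - 4y^2 + y^3. Then AVC = 9 - 4y + y^2 and MC = 9 - 8y + 3y^2.
The AVC parabola has its vertex at y = 4/2 = 2, where AVC = 9 - 4·2 + 2^2 = $5.
P = $25 exceeds min AVC = $5, so the firm stays open.
P = MC gives -16 - 8y + 3y^2 = 0, with roots -4/3 and 4. Take the larger (rising MC): y* = 4.
Check: AVC at y = 4 is $9 ≤ P, so revenue covers variable cost.
Profit = P·y − TC = 25·4 − 154 = -$54, a loss, but smaller than the $118 fixed cost the firm would lose by shutting down.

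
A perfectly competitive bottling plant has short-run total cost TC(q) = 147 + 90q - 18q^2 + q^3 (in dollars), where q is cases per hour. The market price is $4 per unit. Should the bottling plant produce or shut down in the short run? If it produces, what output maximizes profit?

Variable cost is VC = 90q - 18q^2 + q^3, so AVC = VC/q = 90 - 18q + q^2 and MC = dTC/dq = 90 - 36q + 3q^2.
AVC is minimized where dAVC/dq = -18 + 2q = 0, at q = 9; min AVC = 90 - 18·9 + 9^2 = $9.
Since P = $4 < min AVC = $9, price fails to cover variable cost at any output.
Best response: produce nothing and absorb the $147 fixed cost.

Shut down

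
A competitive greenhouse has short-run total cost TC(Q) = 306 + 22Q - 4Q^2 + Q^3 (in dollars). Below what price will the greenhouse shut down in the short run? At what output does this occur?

The firm shuts down when price falls below the minimum of average variable cost. AVC = VC/Q = 22 - 4Q + Q^2.
dAVC/dQ = -4 + 2Q = 0 gives Q = 2. min AVC = 22 - 4·2 + 2^2 = 18.
For P < $18 the firm produces nothing.

$18 per unit, at Q = 2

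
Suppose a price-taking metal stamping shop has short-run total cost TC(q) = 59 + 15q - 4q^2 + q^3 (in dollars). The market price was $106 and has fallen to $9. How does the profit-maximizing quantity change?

AVC = 15 - 4q + q^2, minimized at q = 2 where min AVC = $11. MC = 15 - 8q + 3q^2.
With P = $106 above the shutdown price, P = MC gives q = 7.
At P = $9 < min AVC = $11, price no longer covers variable cost at any output, so the firm shuts down: q = 0.

Output falls from 7 to 0 (the firm shuts down)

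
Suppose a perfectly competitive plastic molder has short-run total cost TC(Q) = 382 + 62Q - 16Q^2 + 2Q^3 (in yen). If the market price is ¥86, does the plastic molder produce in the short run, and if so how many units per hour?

Produce at Q = 6

Strip out fixed cost: VC = 62Q - 16Q^2 + 2Q^3. Then AVC = 62 - 16Q + 2Q^2 and MC = 62 - 32Q + 6Q^2.
AVC hits its minimum where MC = AVC, at Q = 4, giving min AVC = 62 - 16·4 + 2·4^2 = ¥30.
Since P = ¥86 ≥ min AVC = ¥30, price covers variable cost and the firm should produce.
Solving P = MC: -24 - 32Q + 6Q^2 = 0 ⇒ Q = -2/3 or 6. On the upward-sloping branch, Q* = 6.
Check: AVC at Q = 6 is ¥38 ≤ P, so revenue covers variable cost.
Profit = P·Q − TC = 86·6 − 610 = -¥94, a loss, but smaller than the ¥382 fixed cost the firm would lose by shutting down.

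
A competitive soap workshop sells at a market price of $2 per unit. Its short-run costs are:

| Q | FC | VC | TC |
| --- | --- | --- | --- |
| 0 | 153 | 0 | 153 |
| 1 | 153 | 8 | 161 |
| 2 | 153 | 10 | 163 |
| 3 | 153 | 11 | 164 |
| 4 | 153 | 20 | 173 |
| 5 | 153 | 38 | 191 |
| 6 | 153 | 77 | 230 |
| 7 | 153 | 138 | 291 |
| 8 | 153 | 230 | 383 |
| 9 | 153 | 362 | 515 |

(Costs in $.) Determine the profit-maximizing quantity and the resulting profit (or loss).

Q = 0 (shut down); profit = -$153

Tabulate TR − TC: Q=0: -153; Q=1: -159; Q=2: -159; Q=3: -158; Q=4: -165; Q=5: -181; Q=6: -218; Q=7: -277; Q=8: -367; Q=9: -497.
Profit is highest at Q = 0. Equivalently, the lowest AVC in the table is 11/3 ≈ $3.67 at Q = 3, and P = $2 falls below it — price never covers variable cost, so the firm shuts down and loses only its fixed cost.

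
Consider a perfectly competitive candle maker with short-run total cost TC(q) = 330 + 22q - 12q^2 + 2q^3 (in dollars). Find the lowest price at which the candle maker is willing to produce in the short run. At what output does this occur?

The shutdown price is the minimum of AVC. VC = 22q - 12q^2 + 2q^3, so AVC = 22 - 12q + 2q^2.
dAVC/dq = -12 + 4q = 0 gives q = 3. min AVC = 22 - 12·3 + 2·3^2 = 4.
So the shutdown price is $4.

$4 per unit, at q = 3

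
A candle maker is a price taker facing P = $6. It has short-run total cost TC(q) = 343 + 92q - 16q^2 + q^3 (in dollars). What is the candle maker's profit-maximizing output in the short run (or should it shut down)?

Shut down

Strip out fixed cost: VC = 92q - 16q^2 + q^3. Then AVC = 92 - 16q + q^2 and MC = 92 - 32q + 3q^2.
AVC hits its minimum where MC = AVC, at q = 8, giving min AVC = 92 - 16·8 + 8^2 = $28.
With P < min AVC ($6 < $28), every unit sold adds to the loss.
The firm minimizes its loss by shutting down and losing only its fixed cost of $343.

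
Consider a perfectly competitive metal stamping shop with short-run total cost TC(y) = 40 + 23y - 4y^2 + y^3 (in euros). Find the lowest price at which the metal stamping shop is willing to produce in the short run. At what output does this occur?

The shutdown price is the minimum of AVC. VC = 23y - 4y^2 + y^3, so AVC = 23 - 4y + y^2.
dAVC/dy = -4 + 2y = 0 gives y = 2. min AVC = 23 - 4·2 + 2^2 = 19.
So the shutdown price is €19.

€19 per unit, at y = 2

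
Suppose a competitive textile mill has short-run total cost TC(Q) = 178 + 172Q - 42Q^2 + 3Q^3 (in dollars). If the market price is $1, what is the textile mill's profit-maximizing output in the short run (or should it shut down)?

Shut down

Strip out fixed cost: VC = 172Q - 42Q^2 + 3Q^3. Then AVC = 172 - 42Q + 3Q^2 and MC = 172 - 84Q + 9Q^2.
AVC hits its minimum where MC = AVC, at Q = 7, giving min AVC = 172 - 42·7 + 3·7^2 = $25.
Since P = $1 < min AVC = $25, price fails to cover variable cost at any output.
The firm minimizes its loss by shutting down and losing only its fixed cost of $178.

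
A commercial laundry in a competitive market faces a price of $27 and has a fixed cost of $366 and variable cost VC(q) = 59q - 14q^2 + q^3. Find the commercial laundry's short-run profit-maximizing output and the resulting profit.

Profit = -$238 at q = 8

AVC = 59 - 14q + q^2; min AVC = $10 at q = 7. Since P = $27 ≥ min AVC, the firm produces.
With MC = 59 - 28q + 3q^2, P = MC on the upward-sloping part at q* = 8.
TR = 27·8 = 216. TC = 366 + 88 = 454. Profit = 216 − 454 = -$238.
By producing, the firm covers all variable cost plus $128 of fixed cost; shutting down would lose the full $366.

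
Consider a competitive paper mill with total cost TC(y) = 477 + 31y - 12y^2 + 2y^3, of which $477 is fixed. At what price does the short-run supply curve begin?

$13 per unit

Short-run supply begins at min AVC. From VC = 31y - 12y^2 + 2y^3, AVC = 31 - 12y + 2y^2.
At the minimum of AVC, MC = AVC. MC = 31 - 24y + 6y^2; setting MC = AVC gives 4y^2 - 12y = 0, so y = 3. min AVC = 13.
So the shutdown price is $13.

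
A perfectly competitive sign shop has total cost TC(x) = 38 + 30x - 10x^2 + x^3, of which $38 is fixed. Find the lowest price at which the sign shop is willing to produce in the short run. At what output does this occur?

$5 per unit, at x = 5

The shutdown price is the minimum of AVC. VC = 30x - 10x^2 + x^3, so AVC = 30 - 10x + x^2.
dAVC/dx = -10 + 2x = 0 gives x = 5. min AVC = 30 - 10·5 + 5^2 = 5.
For P < $5 the firm produces nothing.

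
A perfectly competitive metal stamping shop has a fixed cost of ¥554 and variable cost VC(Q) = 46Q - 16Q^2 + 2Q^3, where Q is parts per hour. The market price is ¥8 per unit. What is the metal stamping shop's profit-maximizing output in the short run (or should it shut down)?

From TC, MC = TC'(Q) = 46 - 32Q + 6Q^2 and AVC = VC/Q = 46 - 16Q + 2Q^2.
AVC is minimized where dAVC/dQ = -16 + 4Q = 0, at Q = 4; min AVC = 46 - 16·4 + 2·4^2 = ¥14.
P = ¥8 lies below min AVC = ¥14; no output level covers variable cost.
The firm minimizes its loss by shutting down and losing only its fixed cost of ¥554.

Shut down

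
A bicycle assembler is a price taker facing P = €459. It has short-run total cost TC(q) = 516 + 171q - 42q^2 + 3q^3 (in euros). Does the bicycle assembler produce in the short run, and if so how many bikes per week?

Variable cost is VC = 171q - 42q^2 + 3q^3, so AVC = VC/q = 171 - 42q + 3q^2 and MC = dTC/dq = 171 - 84q + 9q^2.
The AVC parabola has its vertex at q = 42/6 = 7, where AVC = 171 - 42·7 + 3·7^2 = €24.
Since P = €459 ≥ min AVC = €24, price covers variable cost and the firm should produce.
Solving P = MC: -288 - 84q + 9q^2 = 0 ⇒ q = -8/3 or 12. On the upward-sloping branch, q* = 12.
Check: AVC at q = 12 is €99 ≤ P, so revenue covers variable cost.
Profit = P·q − TC = 459·12 − 1704 = €3804.

Produce at q = 12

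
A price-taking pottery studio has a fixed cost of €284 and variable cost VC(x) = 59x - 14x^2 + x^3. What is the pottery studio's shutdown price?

The firm shuts down when price falls below the minimum of average variable cost. AVC = VC/x = 59 - 14x + x^2.
At the minimum of AVC, MC = AVC. MC = 59 - 28x + 3x^2; setting MC = AVC gives 2x^2 - 14x = 0, so x = 7. min AVC = 10.
The firm shuts down for any P below €10.

€10 per unit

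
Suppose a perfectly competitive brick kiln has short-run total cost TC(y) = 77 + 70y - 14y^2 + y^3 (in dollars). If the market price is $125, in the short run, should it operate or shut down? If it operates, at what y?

Strip out fixed cost: VC = 70y - 14y^2 + y^3. Then AVC = 70 - 14y + y^2 and MC = 70 - 28y + 3y^2.
AVC hits its minimum where MC = AVC, at y = 7, giving min AVC = 70 - 14·7 + 7^2 = $21.
Since P = $125 ≥ min AVC = $21, price covers variable cost and the firm should produce.
Solving P = MC: -55 - 28y + 3y^2 = 0 ⇒ y = -5/3 or 11. On the upward-sloping branch, y* = 11.
Check: AVC at y = 11 is $37 ≤ P, so revenue covers variable cost.
Profit = P·y − TC = 125·11 − 484 = $891.

Produce at y = 11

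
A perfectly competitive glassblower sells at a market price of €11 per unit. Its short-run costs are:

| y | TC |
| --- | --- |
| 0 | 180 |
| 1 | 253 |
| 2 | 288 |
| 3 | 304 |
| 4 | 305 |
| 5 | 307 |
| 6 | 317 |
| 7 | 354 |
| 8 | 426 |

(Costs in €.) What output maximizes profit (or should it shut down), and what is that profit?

Profit at each row (π = 11y − TC): y=0: -180; y=1: -242; y=2: -266; y=3: -271; y=4: -261; y=5: -252; y=6: -251; y=7: -277; y=8: -338.
Profit is highest at y = 0. Equivalently, the lowest AVC in the table is 137/6 ≈ €22.83 at y = 6, and P = €11 falls below it — price never covers variable cost, so the firm shuts down and loses only its fixed cost.

y = 0 (shut down); profit = -€180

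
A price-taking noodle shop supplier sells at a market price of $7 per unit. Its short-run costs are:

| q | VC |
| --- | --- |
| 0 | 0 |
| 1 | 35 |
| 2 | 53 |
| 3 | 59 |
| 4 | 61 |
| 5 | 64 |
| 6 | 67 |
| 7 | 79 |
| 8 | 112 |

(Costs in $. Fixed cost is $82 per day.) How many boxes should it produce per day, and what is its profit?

Profit at each row (π = 7q − TC): q=0: -82; q=1: -110; q=2: -121; q=3: -120; q=4: -115; q=5: -111; q=6: -107; q=7: -112; q=8: -138.
Profit is highest at q = 0. Equivalently, the lowest AVC in the table is 67/6 ≈ $11.17 at q = 6, and P = $7 falls below it — price never covers variable cost, so the firm shuts down and loses only its fixed cost.

q = 0 (shut down); profit = -$82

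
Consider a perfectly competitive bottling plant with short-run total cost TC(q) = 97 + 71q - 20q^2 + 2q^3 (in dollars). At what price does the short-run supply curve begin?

$21 per unit

The shutdown price is the minimum of AVC. VC = 71q - 20q^2 + 2q^3, so AVC = 71 - 20q + 2q^2.
dAVC/dq = -20 + 4q = 0 gives q = 5. min AVC = 71 - 20·5 + 2·5^2 = 21.
So the shutdown price is $21.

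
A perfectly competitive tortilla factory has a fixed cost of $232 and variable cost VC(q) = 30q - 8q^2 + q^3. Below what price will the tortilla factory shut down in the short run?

The firm shuts down when price falls below the minimum of average variable cost. AVC = VC/q = 30 - 8q + q^2.
dAVC/dq = -8 + 2q = 0 gives q = 4. min AVC = 30 - 8·4 + 4^2 = 14.
So the shutdown price is $14.

$14 per unit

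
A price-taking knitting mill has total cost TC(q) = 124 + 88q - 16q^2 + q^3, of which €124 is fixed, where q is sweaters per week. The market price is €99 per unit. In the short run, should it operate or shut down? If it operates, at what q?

Variable cost is VC = 88q - 16q^2 + q^3, so AVC = VC/q = 88 - 16q + q^2 and MC = dTC/dq = 88 - 32q + 3q^2.
AVC is minimized where dAVC/dq = -16 + 2q = 0, at q = 8; min AVC = 88 - 16·8 + 8^2 = €24.
Because €99 ≥ €24, revenue can cover variable cost; the firm operates.
Solving P = MC: -11 - 32q + 3q^2 = 0 ⇒ q = -1/3 or 11. On the upward-sloping branch, q* = 11.
Check: AVC at q = 11 is €33 ≤ P, so revenue covers variable cost.
Profit = P·q − TC = 99·11 − 487 = €602.

Produce at q = 11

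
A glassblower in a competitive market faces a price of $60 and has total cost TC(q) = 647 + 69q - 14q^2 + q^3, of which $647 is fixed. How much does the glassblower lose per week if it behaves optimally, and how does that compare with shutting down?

Profit = -$323 at q = 9

AVC = 69 - 14q + q^2 has its minimum $20 at q = 7; price $60 clears that bar, so the firm operates.
With MC = 69 - 28q + 3q^2, P = MC on the upward-sloping part at q* = 9.
TR = 60·9 = 540. TC = 647 + 216 = 863. Profit = 540 − 863 = -$323.
That loss of $323 beats the $647 the firm would lose by shutting down; producing recovers $324 of fixed cost.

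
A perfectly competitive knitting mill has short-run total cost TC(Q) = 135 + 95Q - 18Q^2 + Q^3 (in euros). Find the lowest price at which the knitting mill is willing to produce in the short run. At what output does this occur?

The firm shuts down when price falls below the minimum of average variable cost. AVC = VC/Q = 95 - 18Q + Q^2.
dAVC/dQ = -18 + 2Q = 0 gives Q = 9. min AVC = 95 - 18·9 + 9^2 = 14.
For P < €14 the firm produces nothing.

€14 per unit, at Q = 9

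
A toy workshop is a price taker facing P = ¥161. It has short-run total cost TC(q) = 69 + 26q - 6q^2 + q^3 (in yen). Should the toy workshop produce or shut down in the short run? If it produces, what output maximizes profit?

From TC, MC = TC'(q) = 26 - 12q + 3q^2 and AVC = VC/q = 26 - 6q + q^2.
AVC hits its minimum where MC = AVC, at q = 3, giving min AVC = 26 - 6·3 + 3^2 = ¥17.
Since P = ¥161 ≥ min AVC = ¥17, price covers variable cost and the firm should produce.
Set P = MC: 161 = 26 - 12q + 3q^2 → -135 - 12q + 3q^2 = 0. The roots are q = -5 and q = 9; the profit-maximizing output is on the rising part of MC, so q* = 9.
Check: AVC at q = 9 is ¥53 ≤ P, so revenue covers variable cost.
Profit = P·q − TC = 161·9 − 546 = ¥903.

Produce at q = 9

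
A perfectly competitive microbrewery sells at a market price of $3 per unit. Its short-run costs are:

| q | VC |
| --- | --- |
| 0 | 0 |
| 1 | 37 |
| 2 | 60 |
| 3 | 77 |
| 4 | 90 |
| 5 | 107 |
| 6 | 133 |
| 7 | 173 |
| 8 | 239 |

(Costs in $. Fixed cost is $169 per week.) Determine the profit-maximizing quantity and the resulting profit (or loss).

Compute π = P·q − TC at each output: q=0: -169; q=1: -203; q=2: -223; q=3: -237; q=4: -247; q=5: -261; q=6: -284; q=7: -321; q=8: -384.
Profit is highest at q = 0. Equivalently, the lowest AVC in the table is 107/5 ≈ $21.40 at q = 5, and P = $3 falls below it — price never covers variable cost, so the firm shuts down and loses only its fixed cost.

q = 0 (shut down); profit = -$169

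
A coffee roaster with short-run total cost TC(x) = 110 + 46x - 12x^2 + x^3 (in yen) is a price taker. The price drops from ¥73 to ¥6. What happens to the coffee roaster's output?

Output falls from 9 to 0 (the firm shuts down)

MC = 46 - 24x + 3x^2; the shutdown threshold is min AVC = ¥10 (at x = 6).
At P = ¥73 ≥ min AVC, set P = MC on the rising branch: x = 9.
At P = ¥6 < min AVC = ¥10, price no longer covers variable cost at any output, so the firm shuts down: x = 0.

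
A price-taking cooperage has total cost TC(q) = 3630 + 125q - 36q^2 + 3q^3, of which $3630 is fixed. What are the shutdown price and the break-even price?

Shutdown price = $17; break-even price = $422

Shutdown price = min AVC. AVC = 125 - 36q + 3q^2, with vertex at q = 6 and minimum $17.
ATC = 3630/q + 125 - 36q + 3q^2. Setting dATC/dq = −3630/q^2 − 36 + 6q = 0 gives q = 11 (since 6·11^3 − 36·11^2 = 3630).
min ATC = 3630/11 + 125 − 36·11 + 3·11^2 = $422. That is the break-even price.
Between these two prices the firm operates at a loss; above $422 it earns a profit.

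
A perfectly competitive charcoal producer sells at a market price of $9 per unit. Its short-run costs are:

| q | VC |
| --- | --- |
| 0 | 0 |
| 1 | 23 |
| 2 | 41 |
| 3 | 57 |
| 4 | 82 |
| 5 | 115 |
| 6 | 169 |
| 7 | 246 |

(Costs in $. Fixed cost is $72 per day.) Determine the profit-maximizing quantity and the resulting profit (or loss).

Profit at each row (π = 9q − TC): q=0: -72; q=1: -86; q=2: -95; q=3: -102; q=4: -118; q=5: -142; q=6: -187; q=7: -255.
Profit is highest at q = 0. Equivalently, the lowest AVC in the table is 57/3 ≈ $19 at q = 3, and P = $9 falls below it — price never covers variable cost, so the firm shuts down and loses only its fixed cost.

q = 0 (shut down); profit = -$72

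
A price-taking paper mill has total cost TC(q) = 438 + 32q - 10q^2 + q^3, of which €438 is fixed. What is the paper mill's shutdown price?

€7 per unit

The firm shuts down when price falls below the minimum of average variable cost. AVC = VC/q = 32 - 10q + q^2.
At the minimum of AVC, MC = AVC. MC = 32 - 20q + 3q^2; setting MC = AVC gives 2q^2 - 10q = 0, so q = 5. min AVC = 7.
The firm shuts down for any P below €7.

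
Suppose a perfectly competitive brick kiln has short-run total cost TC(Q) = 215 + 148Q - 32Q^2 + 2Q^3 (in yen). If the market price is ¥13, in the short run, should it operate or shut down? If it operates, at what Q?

Shut down

Strip out fixed cost: VC = 148Q - 32Q^2 + 2Q^3. Then AVC = 148 - 32Q + 2Q^2 and MC = 148 - 64Q + 6Q^2.
AVC hits its minimum where MC = AVC, at Q = 8, giving min AVC = 148 - 32·8 + 2·8^2 = ¥20.
Since P = ¥13 < min AVC = ¥20, price fails to cover variable cost at any output.
The firm minimizes its loss by shutting down and losing only its fixed cost of ¥215.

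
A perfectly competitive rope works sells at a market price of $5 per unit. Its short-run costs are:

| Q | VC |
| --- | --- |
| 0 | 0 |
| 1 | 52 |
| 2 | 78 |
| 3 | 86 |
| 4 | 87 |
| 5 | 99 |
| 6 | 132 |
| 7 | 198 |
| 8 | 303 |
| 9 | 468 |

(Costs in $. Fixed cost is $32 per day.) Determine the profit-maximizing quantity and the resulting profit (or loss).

Q = 0 (shut down); profit = -$32

Profit at each row (π = 5Q − TC): Q=0: -32; Q=1: -79; Q=2: -100; Q=3: -103; Q=4: -99; Q=5: -106; Q=6: -134; Q=7: -195; Q=8: -295; Q=9: -455.
Profit is highest at Q = 0. Equivalently, the lowest AVC in the table is 99/5 ≈ $19.80 at Q = 5, and P = $5 falls below it — price never covers variable cost, so the firm shuts down and loses only its fixed cost.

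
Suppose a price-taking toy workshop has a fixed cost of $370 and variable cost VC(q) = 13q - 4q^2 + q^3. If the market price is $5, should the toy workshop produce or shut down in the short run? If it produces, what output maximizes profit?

Shut down

Strip out fixed cost: VC = 13q - 4q^2 + q^3. Then AVC = 13 - 4q + q^2 and MC = 13 - 8q + 3q^2.
The AVC parabola has its vertex at q = 4/2 = 2, where AVC = 13 - 4·2 + 2^2 = $9.
Since P = $5 < min AVC = $9, price fails to cover variable cost at any output.
Shutting down limits the loss to fixed cost, $370.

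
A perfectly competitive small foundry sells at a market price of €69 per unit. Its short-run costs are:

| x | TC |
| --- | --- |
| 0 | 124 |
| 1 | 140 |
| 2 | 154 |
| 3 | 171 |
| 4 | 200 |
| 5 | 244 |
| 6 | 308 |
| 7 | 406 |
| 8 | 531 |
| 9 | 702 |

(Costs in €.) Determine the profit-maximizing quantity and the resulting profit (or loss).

x = 6; profit = €106

Profit at each row (π = 69x − TC): x=0: -124; x=1: -71; x=2: -16; x=3: 36; x=4: 76; x=5: 101; x=6: 106; x=7: 77; x=8: 21; x=9: -81.
Profit is maximized at x = 6. AVC there is 184/6 = €30.67 ≤ P, so producing beats shutting down (which would give -€124).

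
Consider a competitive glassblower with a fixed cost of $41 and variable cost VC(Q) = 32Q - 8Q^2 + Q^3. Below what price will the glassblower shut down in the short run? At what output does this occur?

The shutdown price is the minimum of AVC. VC = 32Q - 8Q^2 + Q^3, so AVC = 32 - 8Q + Q^2.
dAVC/dQ = -8 + 2Q = 0 gives Q = 4. min AVC = 32 - 8·4 + 4^2 = 16.
For P < $16 the firm produces nothing.

$16 per unit, at Q = 4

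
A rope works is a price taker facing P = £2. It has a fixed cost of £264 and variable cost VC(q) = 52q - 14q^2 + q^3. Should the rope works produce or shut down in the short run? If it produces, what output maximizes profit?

From TC, MC = TC'(q) = 52 - 28q + 3q^2 and AVC = VC/q = 52 - 14q + q^2.
AVC is minimized where dAVC/dq = -14 + 2q = 0, at q = 7; min AVC = 52 - 14·7 + 7^2 = £3.
With P < min AVC (£2 < £3), every unit sold adds to the loss.
The firm minimizes its loss by shutting down and losing only its fixed cost of £264.

Shut down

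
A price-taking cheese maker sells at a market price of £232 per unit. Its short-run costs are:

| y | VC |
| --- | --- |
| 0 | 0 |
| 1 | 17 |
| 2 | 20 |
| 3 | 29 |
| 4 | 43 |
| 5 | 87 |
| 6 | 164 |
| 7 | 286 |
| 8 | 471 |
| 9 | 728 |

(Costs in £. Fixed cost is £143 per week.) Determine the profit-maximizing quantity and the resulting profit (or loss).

y = 8; profit = £1242

Profit at each row (π = 232y − TC): y=0: -143; y=1: 72; y=2: 301; y=3: 524; y=4: 742; y=5: 930; y=6: 1085; y=7: 1195; y=8: 1242; y=9: 1217.
Profit is maximized at y = 8. AVC there is 471/8 = £58.88 ≤ P, so producing beats shutting down (which would give -£143).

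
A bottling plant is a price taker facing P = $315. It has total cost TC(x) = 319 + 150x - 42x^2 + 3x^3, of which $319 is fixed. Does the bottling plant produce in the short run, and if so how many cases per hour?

Produce at x = 11

Strip out fixed cost: VC = 150x - 42x^2 + 3x^3. Then AVC = 150 - 42x + 3x^2 and MC = 150 - 84x + 9x^2.
The AVC parabola has its vertex at x = 42/6 = 7, where AVC = 150 - 42·7 + 3·7^2 = $3.
P = $315 exceeds min AVC = $3, so the firm stays open.
Set P = MC: 315 = 150 - 84x + 9x^2 → -165 - 84x + 9x^2 = 0. The roots are x = -5/3 and x = 11; the profit-maximizing output is on the rising part of MC, so x* = 11.
Check: AVC at x = 11 is $51 ≤ P, so revenue covers variable cost.
Profit = P·x − TC = 315·11 − 880 = $2585.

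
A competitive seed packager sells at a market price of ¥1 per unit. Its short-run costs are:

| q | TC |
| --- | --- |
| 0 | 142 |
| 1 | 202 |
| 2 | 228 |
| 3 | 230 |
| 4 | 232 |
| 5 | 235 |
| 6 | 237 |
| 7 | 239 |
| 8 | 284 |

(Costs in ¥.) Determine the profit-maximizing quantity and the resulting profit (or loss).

Tabulate TR − TC: q=0: -142; q=1: -201; q=2: -226; q=3: -227; q=4: -228; q=5: -230; q=6: -231; q=7: -232; q=8: -276.
Profit is highest at q = 0. Equivalently, the lowest AVC in the table is 97/7 ≈ ¥13.86 at q = 7, and P = ¥1 falls below it — price never covers variable cost, so the firm shuts down and loses only its fixed cost.

q = 0 (shut down); profit = -¥142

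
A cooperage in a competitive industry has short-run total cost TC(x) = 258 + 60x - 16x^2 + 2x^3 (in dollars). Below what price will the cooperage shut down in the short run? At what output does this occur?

The shutdown price is the minimum of AVC. VC = 60x - 16x^2 + 2x^3, so AVC = 60 - 16x + 2x^2.
At the minimum of AVC, MC = AVC. MC = 60 - 32x + 6x^2; setting MC = AVC gives 4x^2 - 16x = 0, so x = 4. min AVC = 28.
For P < $28 the firm produces nothing.

$28 per unit, at x = 4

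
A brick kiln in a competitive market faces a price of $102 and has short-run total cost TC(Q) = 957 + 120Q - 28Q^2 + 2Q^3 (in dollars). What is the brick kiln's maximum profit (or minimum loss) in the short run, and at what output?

AVC = 120 - 28Q + 2Q^2; min AVC = $22 at Q = 7. Since P = $102 ≥ min AVC, the firm produces.
With MC = 120 - 56Q + 6Q^2, P = MC on the upward-sloping part at Q* = 9.
TR = 102·9 = 918. TC = 957 + 270 = 1227. Profit = 918 − 1227 = -$309.
That loss of $309 beats the $957 the firm would lose by shutting down; producing recovers $648 of fixed cost.

Profit = -$309 at Q = 9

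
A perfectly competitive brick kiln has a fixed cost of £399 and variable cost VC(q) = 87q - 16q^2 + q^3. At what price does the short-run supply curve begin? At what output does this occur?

£23 per unit, at q = 8

The firm shuts down when price falls below the minimum of average variable cost. AVC = VC/q = 87 - 16q + q^2.
At the minimum of AVC, MC = AVC. MC = 87 - 32q + 3q^2; setting MC = AVC gives 2q^2 - 16q = 0, so q = 8. min AVC = 23.
For P < £23 the firm produces nothing.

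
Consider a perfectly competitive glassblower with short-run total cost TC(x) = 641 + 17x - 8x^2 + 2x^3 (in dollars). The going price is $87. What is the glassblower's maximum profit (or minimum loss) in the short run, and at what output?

AVC = 17 - 8x + 2x^2; min AVC = $9 at x = 2. Since P = $87 ≥ min AVC, the firm produces.
With MC = 17 - 16x + 6x^2, P = MC on the upward-sloping part at x* = 5.
TR = 87·5 = 435. TC = 641 + 135 = 776. Profit = 435 − 776 = -$341.
By producing, the firm covers all variable cost plus $300 of fixed cost; shutting down would lose the full $641.

Profit = -$341 at x = 5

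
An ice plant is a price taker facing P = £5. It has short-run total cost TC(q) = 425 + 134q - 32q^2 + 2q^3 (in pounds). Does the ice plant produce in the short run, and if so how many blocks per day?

Shut down

Strip out fixed cost: VC = 134q - 32q^2 + 2q^3. Then AVC = 134 - 32q + 2q^2 and MC = 134 - 64q + 6q^2.
AVC hits its minimum where MC = AVC, at q = 8, giving min AVC = 134 - 32·8 + 2·8^2 = £6.
With P < min AVC (£5 < £6), every unit sold adds to the loss.
The firm minimizes its loss by shutting down and losing only its fixed cost of £425.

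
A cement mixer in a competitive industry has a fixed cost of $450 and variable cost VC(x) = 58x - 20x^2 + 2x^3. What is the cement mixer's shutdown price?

The shutdown price is the minimum of AVC. VC = 58x - 20x^2 + 2x^3, so AVC = 58 - 20x + 2x^2.
At the minimum of AVC, MC = AVC. MC = 58 - 40x + 6x^2; setting MC = AVC gives 4x^2 - 20x = 0, so x = 5. min AVC = 8.
So the shutdown price is $8.

$8 per unit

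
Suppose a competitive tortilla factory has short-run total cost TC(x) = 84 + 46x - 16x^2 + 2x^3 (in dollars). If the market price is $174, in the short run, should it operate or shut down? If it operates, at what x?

From TC, MC = TC'(x) = 46 - 32x + 6x^2 and AVC = VC/x = 46 - 16x + 2x^2.
The AVC parabola has its vertex at x = 16/4 = 4, where AVC = 46 - 16·4 + 2·4^2 = $14.
Since P = $174 ≥ min AVC = $14, price covers variable cost and the firm should produce.
P = MC gives -128 - 32x + 6x^2 = 0, with roots -8/3 and 8. Take the larger (rising MC): x* = 8.
Check: AVC at x = 8 is $46 ≤ P, so revenue covers variable cost.
Profit = P·x − TC = 174·8 − 452 = $940.

Produce at x = 8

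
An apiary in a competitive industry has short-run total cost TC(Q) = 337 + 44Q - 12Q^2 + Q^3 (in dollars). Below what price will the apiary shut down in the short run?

$8 per unit

Short-run supply begins at min AVC. From VC = 44Q - 12Q^2 + Q^3, AVC = 44 - 12Q + Q^2.
dAVC/dQ = -12 + 2Q = 0 gives Q = 6. min AVC = 44 - 12·6 + 6^2 = 8.
The firm shuts down for any P below $8.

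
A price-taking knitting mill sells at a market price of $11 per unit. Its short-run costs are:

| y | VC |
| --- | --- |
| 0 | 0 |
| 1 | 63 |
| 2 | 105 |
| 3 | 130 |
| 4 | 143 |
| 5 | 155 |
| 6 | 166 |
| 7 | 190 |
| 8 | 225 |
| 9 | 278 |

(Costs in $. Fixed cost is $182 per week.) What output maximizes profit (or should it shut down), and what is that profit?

Compute π = P·y − TC at each output: y=0: -182; y=1: -234; y=2: -265; y=3: -279; y=4: -281; y=5: -282; y=6: -282; y=7: -295; y=8: -319; y=9: -361.
Profit is highest at y = 0. Equivalently, the lowest AVC in the table is 190/7 ≈ $27.14 at y = 7, and P = $11 falls below it — price never covers variable cost, so the firm shuts down and loses only its fixed cost.

y = 0 (shut down); profit = -$182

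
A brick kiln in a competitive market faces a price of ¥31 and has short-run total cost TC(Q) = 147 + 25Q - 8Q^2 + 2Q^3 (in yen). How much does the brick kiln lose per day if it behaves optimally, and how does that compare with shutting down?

AVC = 25 - 8Q + 2Q^2 has its minimum ¥17 at Q = 2; price ¥31 clears that bar, so the firm operates.
MC = 25 - 16Q + 6Q^2. Setting P = MC and taking the root on the rising branch gives Q* = 3.
TR = 31·3 = 93. TC = 147 + 57 = 204. Profit = 93 − 204 = -¥111.
That loss of ¥111 beats the ¥147 the firm would lose by shutting down; producing recovers ¥36 of fixed cost.

Profit = -¥111 at Q = 3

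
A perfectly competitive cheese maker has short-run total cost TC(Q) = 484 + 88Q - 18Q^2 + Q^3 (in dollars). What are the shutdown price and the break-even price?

Shutdown price = min AVC. AVC = 88 - 18Q + Q^2, with vertex at Q = 9 and minimum $7.
ATC = 484/Q + 88 - 18Q + Q^2. Setting dATC/dQ = −484/Q^2 − 18 + 2Q = 0 gives Q = 11 (since 2·11^3 − 18·11^2 = 484).
min ATC = 484/11 + 88 − 18·11 + 11^2 = $55. That is the break-even price.
For $7 ≤ P < $55 the firm produces at a loss; below $7 it shuts down.

Shutdown price = $7; break-even price = $55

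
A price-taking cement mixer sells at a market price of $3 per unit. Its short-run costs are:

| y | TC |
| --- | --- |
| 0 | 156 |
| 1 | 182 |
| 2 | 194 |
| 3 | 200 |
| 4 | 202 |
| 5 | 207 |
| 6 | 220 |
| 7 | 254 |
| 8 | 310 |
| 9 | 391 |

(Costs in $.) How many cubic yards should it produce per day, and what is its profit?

y = 0 (shut down); profit = -$156

Tabulate TR − TC: y=0: -156; y=1: -179; y=2: -188; y=3: -191; y=4: -190; y=5: -192; y=6: -202; y=7: -233; y=8: -286; y=9: -364.
Profit is highest at y = 0. Equivalently, the lowest AVC in the table is 51/5 ≈ $10.20 at y = 5, and P = $3 falls below it — price never covers variable cost, so the firm shuts down and loses only its fixed cost.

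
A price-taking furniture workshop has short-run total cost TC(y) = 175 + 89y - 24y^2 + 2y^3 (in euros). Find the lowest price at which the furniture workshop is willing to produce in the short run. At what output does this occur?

The firm shuts down when price falls below the minimum of average variable cost. AVC = VC/y = 89 - 24y + 2y^2.
At the minimum of AVC, MC = AVC. MC = 89 - 48y + 6y^2; setting MC = AVC gives 4y^2 - 24y = 0, so y = 6. min AVC = 17.
So the shutdown price is €17.

€17 per unit, at y = 6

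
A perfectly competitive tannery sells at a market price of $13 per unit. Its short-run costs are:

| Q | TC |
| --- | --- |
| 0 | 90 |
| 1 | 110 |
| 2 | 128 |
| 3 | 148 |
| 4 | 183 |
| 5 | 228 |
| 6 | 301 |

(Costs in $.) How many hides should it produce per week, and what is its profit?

Q = 0 (shut down); profit = -$90

Compute π = P·Q − TC at each output: Q=0: -90; Q=1: -97; Q=2: -102; Q=3: -109; Q=4: -131; Q=5: -163; Q=6: -223.
Profit is highest at Q = 0. Equivalently, the lowest AVC in the table is 38/2 ≈ $19 at Q = 2, and P = $13 falls below it — price never covers variable cost, so the firm shuts down and loses only its fixed cost.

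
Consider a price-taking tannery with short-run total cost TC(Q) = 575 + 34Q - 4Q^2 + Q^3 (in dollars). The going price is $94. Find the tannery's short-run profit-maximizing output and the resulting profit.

Profit = -$287 at Q = 6

AVC = 34 - 4Q + Q^2 has its minimum $30 at Q = 2; price $94 clears that bar, so the firm operates.
MC = 34 - 8Q + 3Q^2. Setting P = MC and taking the root on the rising branch gives Q* = 6.
TR = 94·6 = 564. TC = 575 + 276 = 851. Profit = 564 − 851 = -$287.
By producing, the firm covers all variable cost plus $288 of fixed cost; shutting down would lose the full $575.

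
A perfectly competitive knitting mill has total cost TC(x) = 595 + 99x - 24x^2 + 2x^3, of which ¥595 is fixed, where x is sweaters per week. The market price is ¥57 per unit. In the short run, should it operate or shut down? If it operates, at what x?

Produce at x = 7

Strip out fixed cost: VC = 99x - 24x^2 + 2x^3. Then AVC = 99 - 24x + 2x^2 and MC = 99 - 48x + 6x^2.
AVC is minimized where dAVC/dx = -24 + 4x = 0, at x = 6; min AVC = 99 - 24·6 + 2·6^2 = ¥27.
P = ¥57 exceeds min AVC = ¥27, so the firm stays open.
Solving P = MC: 42 - 48x + 6x^2 = 0 ⇒ x = 1 or 7. On the upward-sloping branch, x* = 7.
Check: AVC at x = 7 is ¥29 ≤ P, so revenue covers variable cost.
Profit = P·x − TC = 57·7 − 798 = -¥399, a loss, but smaller than the ¥595 fixed cost the firm would lose by shutting down.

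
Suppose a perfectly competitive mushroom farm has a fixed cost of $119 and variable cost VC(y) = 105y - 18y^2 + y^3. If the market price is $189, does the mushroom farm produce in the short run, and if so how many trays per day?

From TC, MC = TC'(y) = 105 - 36y + 3y^2 and AVC = VC/y = 105 - 18y + y^2.
The AVC parabola has its vertex at y = 18/2 = 9, where AVC = 105 - 18·9 + 9^2 = $24.
Since P = $189 ≥ min AVC = $24, price covers variable cost and the firm should produce.
P = MC gives -84 - 36y + 3y^2 = 0, with roots -2 and 14. Take the larger (rising MC): y* = 14.
Check: AVC at y = 14 is $49 ≤ P, so revenue covers variable cost.
Profit = P·y − TC = 189·14 − 805 = $1841.

Produce at y = 14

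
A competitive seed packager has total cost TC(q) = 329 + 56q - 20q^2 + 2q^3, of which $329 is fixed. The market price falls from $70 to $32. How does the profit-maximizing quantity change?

Output falls from 7 to 6

MC = 56 - 40q + 6q^2; the shutdown threshold is min AVC = $6 (at q = 5).
With P = $70 above the shutdown price, P = MC gives q = 7.
At P = $32 ≥ min AVC, set P = MC: q = 6. The firm stays open but cuts output.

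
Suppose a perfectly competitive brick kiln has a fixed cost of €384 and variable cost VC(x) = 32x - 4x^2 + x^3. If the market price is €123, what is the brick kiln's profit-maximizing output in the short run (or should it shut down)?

Variable cost is VC = 32x - 4x^2 + x^3, so AVC = VC/x = 32 - 4x + x^2 and MC = dTC/dx = 32 - 8x + 3x^2.
The AVC parabola has its vertex at x = 4/2 = 2, where AVC = 32 - 4·2 + 2^2 = €28.
Since P = €123 ≥ min AVC = €28, price covers variable cost and the firm should produce.
Solving P = MC: -91 - 8x + 3x^2 = 0 ⇒ x = -13/3 or 7. On the upward-sloping branch, x* = 7.
Check: AVC at x = 7 is €53 ≤ P, so revenue covers variable cost.
Profit = P·x − TC = 123·7 − 755 = €106.

Produce at x = 7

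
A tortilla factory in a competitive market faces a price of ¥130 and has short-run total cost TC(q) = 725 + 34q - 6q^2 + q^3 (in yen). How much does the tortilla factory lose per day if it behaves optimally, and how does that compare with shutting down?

Profit = -¥85 at q = 8

AVC = 34 - 6q + q^2; min AVC = ¥25 at q = 3. Since P = ¥130 ≥ min AVC, the firm produces.
MC = 34 - 12q + 3q^2. Setting P = MC and taking the root on the rising branch gives q* = 8.
TR = 130·8 = 1040. TC = 725 + 400 = 1125. Profit = 1040 − 1125 = -¥85.
Shutting down would mean losing the fixed cost of ¥725, so operating at a loss of ¥85 is better by ¥640.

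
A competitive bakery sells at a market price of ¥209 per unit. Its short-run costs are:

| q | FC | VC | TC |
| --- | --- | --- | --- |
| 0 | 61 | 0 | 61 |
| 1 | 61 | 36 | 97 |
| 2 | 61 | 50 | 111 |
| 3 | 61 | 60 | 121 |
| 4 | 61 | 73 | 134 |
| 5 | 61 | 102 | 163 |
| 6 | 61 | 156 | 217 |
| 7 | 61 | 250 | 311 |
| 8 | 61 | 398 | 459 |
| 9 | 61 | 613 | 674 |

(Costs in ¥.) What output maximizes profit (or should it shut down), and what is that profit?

Profit at each row (π = 209q − TC): q=0: -61; q=1: 112; q=2: 307; q=3: 506; q=4: 702; q=5: 882; q=6: 1037; q=7: 1152; q=8: 1213; q=9: 1207.
Profit is maximized at q = 8. AVC there is 398/8 = ¥49.75 ≤ P, so producing beats shutting down (which would give -¥61).

q = 8; profit = ¥1213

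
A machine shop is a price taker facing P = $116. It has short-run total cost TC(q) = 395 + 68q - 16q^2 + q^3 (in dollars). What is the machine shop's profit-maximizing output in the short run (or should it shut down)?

Produce at q = 12

Variable cost is VC = 68q - 16q^2 + q^3, so AVC = VC/q = 68 - 16q + q^2 and MC = dTC/dq = 68 - 32q + 3q^2.
The AVC parabola has its vertex at q = 16/2 = 8, where AVC = 68 - 16·8 + 8^2 = $4.
Since P = $116 ≥ min AVC = $4, price covers variable cost and the firm should produce.
Solving P = MC: -48 - 32q + 3q^2 = 0 ⇒ q = -4/3 or 12. On the upward-sloping branch, q* = 12.
Check: AVC at q = 12 is $20 ≤ P, so revenue covers variable cost.
Profit = P·q − TC = 116·12 − 635 = $757.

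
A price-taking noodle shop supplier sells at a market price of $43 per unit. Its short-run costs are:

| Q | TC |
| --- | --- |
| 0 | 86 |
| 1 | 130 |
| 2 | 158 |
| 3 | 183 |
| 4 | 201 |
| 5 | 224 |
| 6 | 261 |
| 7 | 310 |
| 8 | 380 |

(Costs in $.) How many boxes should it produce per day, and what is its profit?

Q = 6; profit = -$3

Profit at each row (π = 43Q − TC): Q=0: -86; Q=1: -87; Q=2: -72; Q=3: -54; Q=4: -29; Q=5: -9; Q=6: -3; Q=7: -9; Q=8: -36.
Profit is maximized at Q = 6. AVC there is 175/6 = $29.17 ≤ P, so producing beats shutting down (which would give -$86).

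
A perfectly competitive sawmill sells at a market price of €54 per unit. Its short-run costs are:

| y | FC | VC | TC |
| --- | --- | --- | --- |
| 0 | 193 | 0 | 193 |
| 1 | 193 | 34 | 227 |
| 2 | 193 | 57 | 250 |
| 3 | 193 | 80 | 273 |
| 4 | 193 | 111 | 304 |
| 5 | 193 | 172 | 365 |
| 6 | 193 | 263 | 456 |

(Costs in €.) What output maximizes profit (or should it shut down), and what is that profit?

Profit at each row (π = 54y − TC): y=0: -193; y=1: -173; y=2: -142; y=3: -111; y=4: -88; y=5: -95; y=6: -132.
Profit is maximized at y = 4. AVC there is 111/4 = €27.75 ≤ P, so producing beats shutting down (which would give -€193).

y = 4; profit = -€88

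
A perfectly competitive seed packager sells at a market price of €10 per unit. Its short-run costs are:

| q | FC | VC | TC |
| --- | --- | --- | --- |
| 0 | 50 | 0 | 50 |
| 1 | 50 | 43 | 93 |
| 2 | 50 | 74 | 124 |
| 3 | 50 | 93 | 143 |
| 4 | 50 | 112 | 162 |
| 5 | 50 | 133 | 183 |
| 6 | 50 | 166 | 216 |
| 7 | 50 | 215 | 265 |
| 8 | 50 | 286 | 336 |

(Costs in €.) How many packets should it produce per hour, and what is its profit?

q = 0 (shut down); profit = -€50

Profit at each row (π = 10q − TC): q=0: -50; q=1: -83; q=2: -104; q=3: -113; q=4: -122; q=5: -133; q=6: -156; q=7: -195; q=8: -256.
Profit is highest at q = 0. Equivalently, the lowest AVC in the table is 133/5 ≈ €26.60 at q = 5, and P = €10 falls below it — price never covers variable cost, so the firm shuts down and loses only its fixed cost.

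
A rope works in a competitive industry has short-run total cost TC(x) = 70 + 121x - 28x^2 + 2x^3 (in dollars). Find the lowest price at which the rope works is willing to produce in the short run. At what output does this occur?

$23 per unit, at x = 7

The shutdown price is the minimum of AVC. VC = 121x - 28x^2 + 2x^3, so AVC = 121 - 28x + 2x^2.
dAVC/dx = -28 + 4x = 0 gives x = 7. min AVC = 121 - 28·7 + 2·7^2 = 23.
So the shutdown price is $23.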